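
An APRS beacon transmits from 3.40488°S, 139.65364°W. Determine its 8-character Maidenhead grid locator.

CI06eo12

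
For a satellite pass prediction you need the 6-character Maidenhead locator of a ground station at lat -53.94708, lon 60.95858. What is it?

MD06lb

Shift to the Maidenhead origin (180°W, 90°S): lon 240.9586, lat 36.0529.
Field (20°×10°, letters A–R): lon ⌊240.9586/20⌋ = 12 → M; lat ⌊36.0529/10⌋ = 3 → D.
Square (2°×1°, digits 0–9): lon ⌊0.9586/2⌋ = 0; lat ⌊6.0529/1⌋ = 6.
Subsquare (5′×2.5′, letters a–x): lon ⌊0.9586/0.0833333⌋ = 11 → l; lat ⌊0.0529/0.0416667⌋ = 1 → b.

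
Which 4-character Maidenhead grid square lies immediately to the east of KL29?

KL39

Longitude square 2; +1 → 3.
The latitude characters are unchanged.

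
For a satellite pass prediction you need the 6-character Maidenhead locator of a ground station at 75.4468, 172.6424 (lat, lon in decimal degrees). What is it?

RQ65hk

Shift to the Maidenhead origin (180°W, 90°S): lon 352.6424, lat 165.4468.
Field: 352.6424/20 → 17 → R, 165.4468/10 → 16 → Q; chars RQ.
Square: 12.6424/2 → 6, 5.4468/1 → 5; chars 65.
Subsquare: 0.6424/0.0833333 → 7 → h, 0.4468/0.0416667 → 10 → k; chars hk.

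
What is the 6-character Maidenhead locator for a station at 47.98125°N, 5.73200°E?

Shift to the Maidenhead origin (180°W, 90°S): lon 185.7320, lat 137.9812.
Field (20°×10°, letters A–R): lon ⌊185.7320/20⌋ = 9 → J; lat ⌊137.9812/10⌋ = 13 → N.
Square (2°×1°, digits 0–9): lon ⌊5.7320/2⌋ = 2; lat ⌊7.9812/1⌋ = 7.
Subsquare (5′×2.5′, letters a–x): lon ⌊1.7320/0.0833333⌋ = 20 → u; lat ⌊0.9812/0.0416667⌋ = 23 → x.

JN27ux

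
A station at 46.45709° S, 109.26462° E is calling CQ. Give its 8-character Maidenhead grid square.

OE43pn10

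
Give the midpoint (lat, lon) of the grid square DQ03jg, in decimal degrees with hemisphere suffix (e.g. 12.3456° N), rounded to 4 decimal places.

Field D=3, Q=16: +3·20° lon, +16·10° lat → SW at lon -120°, lat 70°.
Square 0, 3: +0·2° lon, +3·1° lat → SW at lon -120°, lat 73°.
Subsquare j=9, g=6: +9·0.0833333° lon, +6·0.0416667° lat → SW at lon -119.25°, lat 73.25°.
Cell spans 0.0833333° lon × 0.0416667° lat. Centre is SW corner plus half of each.
latitude 73.2708° N, longitude 119.2083° W.

73.2708° N, 119.2083° W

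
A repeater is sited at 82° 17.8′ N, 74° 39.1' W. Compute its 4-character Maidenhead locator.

FR22

Shift to the Maidenhead origin (180°W, 90°S): lon 105.35, lat 172.30.
Field: lon ⌊105.35/20⌋ = 5 → F; lat ⌊172.30/10⌋ = 17 → R.
Square: lon ⌊5.35/2⌋ = 2; lat ⌊2.30/1⌋ = 2.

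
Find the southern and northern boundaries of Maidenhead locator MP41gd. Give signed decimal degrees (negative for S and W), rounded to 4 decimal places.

61.1250, 61.1667

Field M=12, P=15: +12·20° lon, +15·10° lat → SW at lon 60°, lat 60°.
Square 4, 1: +4·2° lon, +1·1° lat → SW at lon 68°, lat 61°.
Subsquare g=6, d=3: +6·0.0833333° lon, +3·0.0416667° lat → SW at lon 68.5°, lat 61.125°.
Cell spans 0.0833333° lon × 0.0416667° lat.
south 61.1250, north 61.1667.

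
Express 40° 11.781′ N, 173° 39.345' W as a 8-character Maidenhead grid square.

Offset from 180°W / 90°S: lon 6.34425°, lat 130.19635°.
Field: 6.34425/20 → 0 → A, 130.19635/10 → 13 → N; chars AN.
Square: 6.34425/2 → 3, 0.19635/1 → 0; chars 30.
Subsquare: 0.34425/0.0833333 → 4 → e, 0.19635/0.0416667 → 4 → e; chars ee.
Extended square: 0.01092/0.00833333 → 1, 0.02968/0.00416667 → 7; chars 17.

AN30ee17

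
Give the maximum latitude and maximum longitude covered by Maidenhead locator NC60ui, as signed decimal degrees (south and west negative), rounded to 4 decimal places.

-69.6250, 93.7500

Field N=13, C=2: +13·20° lon, +2·10° lat → SW at lon 80°, lat -70°.
Square 6, 0: +6·2° lon, +0·1° lat → SW at lon 92°, lat -70°.
Subsquare u=20, i=8: +20·0.0833333° lon, +8·0.0416667° lat → SW at lon 93.6667°, lat -69.6667°.
Cell spans 0.0833333° lon × 0.0416667° lat. NE corner is SW corner plus one full cell.
latitude -69.6250, longitude 93.7500.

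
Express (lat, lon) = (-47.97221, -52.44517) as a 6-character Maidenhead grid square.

GE32sa

Shift to the Maidenhead origin (180°W, 90°S): lon 127.5548, lat 42.0278.
Field: lon ⌊127.5548/20⌋ = 6 → G; lat ⌊42.0278/10⌋ = 4 → E.
Square: lon ⌊7.5548/2⌋ = 3; lat ⌊2.0278/1⌋ = 2.
Subsquare: lon ⌊1.5548/0.0833333⌋ = 18 → s; lat ⌊0.0278/0.0416667⌋ = 0 → a.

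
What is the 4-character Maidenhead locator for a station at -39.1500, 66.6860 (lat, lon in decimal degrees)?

Offset from 180°W / 90°S: lon 246.69°, lat 50.85°.
Field: lon ⌊246.69/20⌋ = 12 → M; lat ⌊50.85/10⌋ = 5 → F.
Square: lon ⌊6.69/2⌋ = 3; lat ⌊0.85/1⌋ = 0.

MF30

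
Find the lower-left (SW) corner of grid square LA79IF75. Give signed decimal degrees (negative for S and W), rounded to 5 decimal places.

Field L=11, A=0: +11·20° lon, +0·10° lat → SW at lon 40°, lat -90°.
Square 7, 9: +7·2° lon, +9·1° lat → SW at lon 54°, lat -81°.
Subsquare i=8, f=5: +8·0.0833333° lon, +5·0.0416667° lat → SW at lon 54.6667°, lat -80.7917°.
Extended square 7, 5: +7·0.00833333° lon, +5·0.00416667° lat → SW at lon 54.725°, lat -80.7708°.
latitude -80.77083, longitude 54.72500.

-80.77083, 54.72500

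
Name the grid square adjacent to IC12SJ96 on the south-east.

Longitude extended square 9; +1 → 10, wraps to 0, carry into subsquare.
Longitude subsquare s = 18; +1 → 19 = t.
Latitude extended square 6; −1 → 5.

IC12tj05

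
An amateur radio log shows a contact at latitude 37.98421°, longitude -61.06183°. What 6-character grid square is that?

FM97lx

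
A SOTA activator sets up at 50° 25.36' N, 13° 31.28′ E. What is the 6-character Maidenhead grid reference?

JO60sk

Offset from 180°W / 90°S: lon 193.5213°, lat 140.4227°.
Field (20°×10°, letters A–R): 193.5213/20 → 9 → J, 140.4227/10 → 14 → O; chars JO.
Square (2°×1°, digits 0–9): 13.5213/2 → 6, 0.4227/1 → 0; chars 60.
Subsquare (5′×2.5′, letters a–x): 1.5213/0.0833333 → 18 → s, 0.4227/0.0416667 → 10 → k; chars sk.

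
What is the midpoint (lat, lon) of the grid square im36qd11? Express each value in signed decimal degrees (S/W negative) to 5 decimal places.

Field I=8, M=12: +8·20° lon, +12·10° lat → SW at lon -20°, lat 30°.
Square 3, 6: +3·2° lon, +6·1° lat → SW at lon -14°, lat 36°.
Subsquare q=16, d=3: +16·0.0833333° lon, +3·0.0416667° lat → SW at lon -12.6667°, lat 36.125°.
Extended square 1, 1: +1·0.00833333° lon, +1·0.00416667° lat → SW at lon -12.6583°, lat 36.1292°.
Cell spans 0.00833333° lon × 0.00416667° lat. Centre is SW corner plus half of each.
latitude 36.13125, longitude -12.65417.

36.13125, -12.65417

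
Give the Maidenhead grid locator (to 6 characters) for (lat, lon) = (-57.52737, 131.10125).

Add 180° to longitude and 90° to latitude: 311.1012, 32.4726.
Field (20°×10°, letters A–R): lon ⌊311.1012/20⌋ = 15 → P; lat ⌊32.4726/10⌋ = 3 → D.
Square (2°×1°, digits 0–9): lon ⌊11.1012/2⌋ = 5; lat ⌊2.4726/1⌋ = 2.
Subsquare (5′×2.5′, letters a–x): lon ⌊1.1012/0.0833333⌋ = 13 → n; lat ⌊0.4726/0.0416667⌋ = 11 → l.

PD52nl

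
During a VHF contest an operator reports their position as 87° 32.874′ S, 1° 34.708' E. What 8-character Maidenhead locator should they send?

JA02sk98

Shift to the Maidenhead origin (180°W, 90°S): lon 181.57847, lat 2.45210.
Field (20°×10°, letters A–R): lon ⌊181.57847/20⌋ = 9 → J; lat ⌊2.45210/10⌋ = 0 → A.
Square (2°×1°, digits 0–9): lon ⌊1.57847/2⌋ = 0; lat ⌊2.45210/1⌋ = 2.
Subsquare (5′×2.5′, letters a–x): lon ⌊1.57847/0.0833333⌋ = 18 → s; lat ⌊0.45210/0.0416667⌋ = 10 → k.
Extended square (30″×15″, digits 0–9): lon ⌊0.07847/0.00833333⌋ = 9; lat ⌊0.03543/0.00416667⌋ = 8.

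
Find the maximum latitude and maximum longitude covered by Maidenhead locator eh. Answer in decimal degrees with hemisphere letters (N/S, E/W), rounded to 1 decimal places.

10.0° S, 80.0° W

Field E=4, H=7: +4·20° lon, +7·10° lat → SW at lon -100°, lat -20°.
Cell spans 20° lon × 10° lat. NE corner is SW corner plus one full cell.
latitude 10.0° S, longitude 80.0° W.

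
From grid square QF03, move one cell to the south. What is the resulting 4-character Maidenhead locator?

QF02

Latitude square 3; −1 → 2.
The longitude characters are unchanged.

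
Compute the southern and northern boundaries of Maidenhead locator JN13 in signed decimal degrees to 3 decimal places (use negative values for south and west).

Field J=9, N=13: +9·20° lon, +13·10° lat → SW at lon 0°, lat 40°.
Square 1, 3: +1·2° lon, +3·1° lat → SW at lon 2°, lat 43°.
Cell spans 2° lon × 1° lat.
south 43.000, north 44.000.

43.000, 44.000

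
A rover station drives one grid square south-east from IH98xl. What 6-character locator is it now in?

JH08ak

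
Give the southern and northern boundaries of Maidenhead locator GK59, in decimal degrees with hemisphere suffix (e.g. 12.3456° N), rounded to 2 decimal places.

19.00° N, 20.00° N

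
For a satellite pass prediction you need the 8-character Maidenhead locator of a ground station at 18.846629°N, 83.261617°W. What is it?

Add 180° to longitude and 90° to latitude: 96.73838, 108.84663.
Field: 96.73838/20 → 4 → E, 108.84663/10 → 10 → K; chars EK.
Square: 16.73838/2 → 8, 8.84663/1 → 8; chars 88.
Subsquare: 0.73838/0.0833333 → 8 → i, 0.84663/0.0416667 → 20 → u; chars iu.
Extended square: 0.07172/0.00833333 → 8, 0.01330/0.00416667 → 3; chars 83.

EK88iu83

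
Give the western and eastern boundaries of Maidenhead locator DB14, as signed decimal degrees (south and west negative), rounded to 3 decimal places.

-118.000, -116.000

Field D=3, B=1: +3·20° lon, +1·10° lat → SW at lon -120°, lat -80°.
Square 1, 4: +1·2° lon, +4·1° lat → SW at lon -118°, lat -76°.
Cell spans 2° lon × 1° lat.
west -118.000, east -116.000.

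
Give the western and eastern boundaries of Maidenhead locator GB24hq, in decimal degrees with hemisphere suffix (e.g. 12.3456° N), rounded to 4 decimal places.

Field G=6, B=1: +6·20° lon, +1·10° lat → SW at lon -60°, lat -80°.
Square 2, 4: +2·2° lon, +4·1° lat → SW at lon -56°, lat -76°.
Subsquare h=7, q=16: +7·0.0833333° lon, +16·0.0416667° lat → SW at lon -55.4167°, lat -75.3333°.
Cell spans 0.0833333° lon × 0.0416667° lat.
west 55.4167° W, east 55.3333° W.

55.4167° W, 55.3333° W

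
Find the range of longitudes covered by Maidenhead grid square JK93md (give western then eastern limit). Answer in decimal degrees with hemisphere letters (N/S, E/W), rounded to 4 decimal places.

19.0000° E, 19.0833° E

Field J=9, K=10: +9·20° lon, +10·10° lat → SW at lon 0°, lat 10°.
Square 9, 3: +9·2° lon, +3·1° lat → SW at lon 18°, lat 13°.
Subsquare m=12, d=3: +12·0.0833333° lon, +3·0.0416667° lat → SW at lon 19°, lat 13.125°.
Cell spans 0.0833333° lon × 0.0416667° lat.
west 19.0000° E, east 19.0833° E.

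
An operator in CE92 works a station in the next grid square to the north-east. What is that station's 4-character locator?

Longitude square 9; +1 → 10, wraps to 0, carry into field.
Longitude field C = 2; +1 → 3 = D.
Latitude square 2; +1 → 3.

DE03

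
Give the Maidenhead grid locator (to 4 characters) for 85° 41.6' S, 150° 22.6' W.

Shift to the Maidenhead origin (180°W, 90°S): lon 29.62, lat 4.31.
Field: 29.62/20 → 1 → B, 4.31/10 → 0 → A; chars BA.
Square: 9.62/2 → 4, 4.31/1 → 4; chars 44.

BA44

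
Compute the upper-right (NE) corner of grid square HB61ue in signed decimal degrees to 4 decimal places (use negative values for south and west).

Field H=7, B=1: +7·20° lon, +1·10° lat → SW at lon -40°, lat -80°.
Square 6, 1: +6·2° lon, +1·1° lat → SW at lon -28°, lat -79°.
Subsquare u=20, e=4: +20·0.0833333° lon, +4·0.0416667° lat → SW at lon -26.3333°, lat -78.8333°.
Cell spans 0.0833333° lon × 0.0416667° lat. NE corner is SW corner plus one full cell.
latitude -78.7917, longitude -26.2500.

-78.7917, -26.2500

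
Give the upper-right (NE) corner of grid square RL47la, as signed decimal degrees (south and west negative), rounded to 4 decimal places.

Field R=17, L=11: +17·20° lon, +11·10° lat → SW at lon 160°, lat 20°.
Square 4, 7: +4·2° lon, +7·1° lat → SW at lon 168°, lat 27°.
Subsquare l=11, a=0: +11·0.0833333° lon, +0·0.0416667° lat → SW at lon 168.917°, lat 27°.
Cell spans 0.0833333° lon × 0.0416667° lat. NE corner is SW corner plus one full cell.
latitude 27.0417, longitude 169.0000.

27.0417, 169.0000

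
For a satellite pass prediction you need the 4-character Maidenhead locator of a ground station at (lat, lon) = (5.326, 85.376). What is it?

Offset from 180°W / 90°S: lon 265.38°, lat 95.33°.
Field: lon ⌊265.38/20⌋ = 13 → N; lat ⌊95.33/10⌋ = 9 → J.
Square: lon ⌊5.38/2⌋ = 2; lat ⌊5.33/1⌋ = 5.

NJ25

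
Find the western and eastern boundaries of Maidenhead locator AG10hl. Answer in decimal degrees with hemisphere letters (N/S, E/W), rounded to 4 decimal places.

Field A=0, G=6: +0·20° lon, +6·10° lat → SW at lon -180°, lat -30°.
Square 1, 0: +1·2° lon, +0·1° lat → SW at lon -178°, lat -30°.
Subsquare h=7, l=11: +7·0.0833333° lon, +11·0.0416667° lat → SW at lon -177.417°, lat -29.5417°.
Cell spans 0.0833333° lon × 0.0416667° lat.
west 177.4167° W, east 177.3333° W.

177.4167° W, 177.3333° W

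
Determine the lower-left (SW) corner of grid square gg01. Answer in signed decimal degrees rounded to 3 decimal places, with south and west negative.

-29.000, -60.000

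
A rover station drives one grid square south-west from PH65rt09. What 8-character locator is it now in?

PH65qt98

Longitude extended square 0; −1 → -1, wraps to 9, carry into subsquare.
Longitude subsquare r = 17; −1 → 16 = q.
Latitude extended square 9; −1 → 8.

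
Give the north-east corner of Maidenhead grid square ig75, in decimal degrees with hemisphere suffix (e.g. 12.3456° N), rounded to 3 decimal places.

24.000° S, 4.000° W

Field I=8, G=6: +8·20° lon, +6·10° lat → SW at lon -20°, lat -30°.
Square 7, 5: +7·2° lon, +5·1° lat → SW at lon -6°, lat -25°.
Cell spans 2° lon × 1° lat. NE corner is SW corner plus one full cell.
latitude 24.000° S, longitude 4.000° W.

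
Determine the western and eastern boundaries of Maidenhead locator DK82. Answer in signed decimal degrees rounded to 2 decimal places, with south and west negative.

Field D=3, K=10: +3·20° lon, +10·10° lat → SW at lon -120°, lat 10°.
Square 8, 2: +8·2° lon, +2·1° lat → SW at lon -104°, lat 12°.
Cell spans 2° lon × 1° lat.
west -104.00, east -102.00.

-104.00, -102.00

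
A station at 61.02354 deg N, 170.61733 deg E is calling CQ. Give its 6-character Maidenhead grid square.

Add 180° to longitude and 90° to latitude: 350.6173, 151.0235.
Field (20°×10°, letters A–R): lon ⌊350.6173/20⌋ = 17 → R; lat ⌊151.0235/10⌋ = 15 → P.
Square (2°×1°, digits 0–9): lon ⌊10.6173/2⌋ = 5; lat ⌊1.0235/1⌋ = 1.
Subsquare (5′×2.5′, letters a–x): lon ⌊0.6173/0.0833333⌋ = 7 → h; lat ⌊0.0235/0.0416667⌋ = 0 → a.

RP51ha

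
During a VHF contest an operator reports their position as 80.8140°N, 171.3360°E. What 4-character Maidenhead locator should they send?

RR50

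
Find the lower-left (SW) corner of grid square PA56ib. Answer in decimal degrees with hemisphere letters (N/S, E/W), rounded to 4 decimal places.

83.9583° S, 130.6667° E

Field P=15, A=0: +15·20° lon, +0·10° lat → SW at lon 120°, lat -90°.
Square 5, 6: +5·2° lon, +6·1° lat → SW at lon 130°, lat -84°.
Subsquare i=8, b=1: +8·0.0833333° lon, +1·0.0416667° lat → SW at lon 130.667°, lat -83.9583°.
latitude 83.9583° S, longitude 130.6667° E.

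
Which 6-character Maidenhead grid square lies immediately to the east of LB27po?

LB27qo

Longitude subsquare p = 15; +1 → 16 = q.
The latitude characters are unchanged.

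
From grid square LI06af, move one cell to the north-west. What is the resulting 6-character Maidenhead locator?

Longitude subsquare a = 0; −1 → -1, wraps to 23 = x, carry into square.
Longitude square 0; −1 → -1, wraps to 9, carry into field.
Longitude field L = 11; −1 → 10 = K.
Latitude subsquare f = 5; +1 → 6 = g.

KI96xg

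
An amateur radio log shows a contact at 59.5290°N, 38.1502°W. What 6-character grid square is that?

Offset from 180°W / 90°S: lon 141.8498°, lat 149.5290°.
Field: lon ⌊141.8498/20⌋ = 7 → H; lat ⌊149.5290/10⌋ = 14 → O.
Square: lon ⌊1.8498/2⌋ = 0; lat ⌊9.5290/1⌋ = 9.
Subsquare: lon ⌊1.8498/0.0833333⌋ = 22 → w; lat ⌊0.5290/0.0416667⌋ = 12 → m.

HO09wm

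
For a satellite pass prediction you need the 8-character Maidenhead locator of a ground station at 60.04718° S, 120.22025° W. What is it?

CC99vw38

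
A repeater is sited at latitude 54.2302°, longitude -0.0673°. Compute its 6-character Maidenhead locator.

Shift to the Maidenhead origin (180°W, 90°S): lon 179.9327, lat 144.2302.
Field (20°×10°, letters A–R): 179.9327/20 → 8 → I, 144.2302/10 → 14 → O; chars IO.
Square (2°×1°, digits 0–9): 19.9327/2 → 9, 4.2302/1 → 4; chars 94.
Subsquare (5′×2.5′, letters a–x): 1.9327/0.0833333 → 23 → x, 0.2302/0.0416667 → 5 → f; chars xf.

IO94xf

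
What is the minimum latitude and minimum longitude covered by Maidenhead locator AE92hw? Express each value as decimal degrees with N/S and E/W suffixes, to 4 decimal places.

Field A=0, E=4: +0·20° lon, +4·10° lat → SW at lon -180°, lat -50°.
Square 9, 2: +9·2° lon, +2·1° lat → SW at lon -162°, lat -48°.
Subsquare h=7, w=22: +7·0.0833333° lon, +22·0.0416667° lat → SW at lon -161.417°, lat -47.0833°.
latitude 47.0833° S, longitude 161.4167° W.

47.0833° S, 161.4167° W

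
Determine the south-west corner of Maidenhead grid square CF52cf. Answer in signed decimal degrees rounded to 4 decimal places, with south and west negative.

-37.7917, -129.8333

Field C=2, F=5: +2·20° lon, +5·10° lat → SW at lon -140°, lat -40°.
Square 5, 2: +5·2° lon, +2·1° lat → SW at lon -130°, lat -38°.
Subsquare c=2, f=5: +2·0.0833333° lon, +5·0.0416667° lat → SW at lon -129.833°, lat -37.7917°.
latitude -37.7917, longitude -129.8333.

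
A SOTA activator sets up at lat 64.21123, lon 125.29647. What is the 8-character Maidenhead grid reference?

PP24pf50

Add 180° to longitude and 90° to latitude: 305.29647, 154.21123.
Field: 305.29647/20 → 15 → P, 154.21123/10 → 15 → P; chars PP.
Square: 5.29647/2 → 2, 4.21123/1 → 4; chars 24.
Subsquare: 1.29647/0.0833333 → 15 → p, 0.21123/0.0416667 → 5 → f; chars pf.
Extended square: 0.04647/0.00833333 → 5, 0.00290/0.00416667 → 0; chars 50.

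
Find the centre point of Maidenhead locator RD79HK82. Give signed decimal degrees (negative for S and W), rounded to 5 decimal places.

-50.57292, 174.65417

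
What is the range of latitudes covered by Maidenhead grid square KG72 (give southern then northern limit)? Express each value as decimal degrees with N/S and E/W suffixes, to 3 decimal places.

Field K=10, G=6: +10·20° lon, +6·10° lat → SW at lon 20°, lat -30°.
Square 7, 2: +7·2° lon, +2·1° lat → SW at lon 34°, lat -28°.
Cell spans 2° lon × 1° lat.
south 28.000° S, north 27.000° S.

28.000° S, 27.000° S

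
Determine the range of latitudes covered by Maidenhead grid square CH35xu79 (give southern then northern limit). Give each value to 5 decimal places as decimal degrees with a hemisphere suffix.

Field C=2, H=7: +2·20° lon, +7·10° lat → SW at lon -140°, lat -20°.
Square 3, 5: +3·2° lon, +5·1° lat → SW at lon -134°, lat -15°.
Subsquare x=23, u=20: +23·0.0833333° lon, +20·0.0416667° lat → SW at lon -132.083°, lat -14.1667°.
Extended square 7, 9: +7·0.00833333° lon, +9·0.00416667° lat → SW at lon -132.025°, lat -14.1292°.
Cell spans 0.00833333° lon × 0.00416667° lat.
south 14.12917° S, north 14.12500° S.

14.12917° S, 14.12500° S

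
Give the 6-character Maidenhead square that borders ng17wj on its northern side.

NG17wk

Latitude subsquare j = 9; +1 → 10 = k.
The longitude characters are unchanged.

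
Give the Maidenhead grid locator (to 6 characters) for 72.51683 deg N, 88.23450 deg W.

Offset from 180°W / 90°S: lon 91.7655°, lat 162.5168°.
Field: lon ⌊91.7655/20⌋ = 4 → E; lat ⌊162.5168/10⌋ = 16 → Q.
Square: lon ⌊11.7655/2⌋ = 5; lat ⌊2.5168/1⌋ = 2.
Subsquare: lon ⌊1.7655/0.0833333⌋ = 21 → v; lat ⌊0.5168/0.0416667⌋ = 12 → m.

EQ52vm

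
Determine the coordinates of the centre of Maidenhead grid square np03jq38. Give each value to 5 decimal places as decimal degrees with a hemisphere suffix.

63.70208° N, 80.77917° E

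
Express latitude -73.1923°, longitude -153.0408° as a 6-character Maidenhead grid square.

Offset from 180°W / 90°S: lon 26.9592°, lat 16.8077°.
Field: lon ⌊26.9592/20⌋ = 1 → B; lat ⌊16.8077/10⌋ = 1 → B.
Square: lon ⌊6.9592/2⌋ = 3; lat ⌊6.8077/1⌋ = 6.
Subsquare: lon ⌊0.9592/0.0833333⌋ = 11 → l; lat ⌊0.8077/0.0416667⌋ = 19 → t.

BB36lt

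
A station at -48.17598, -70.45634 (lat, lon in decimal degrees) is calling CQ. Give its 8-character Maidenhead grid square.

FE41st57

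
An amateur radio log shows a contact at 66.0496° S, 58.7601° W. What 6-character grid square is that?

GC03ow

Offset from 180°W / 90°S: lon 121.2399°, lat 23.9504°.
Field (20°×10°, letters A–R): lon ⌊121.2399/20⌋ = 6 → G; lat ⌊23.9504/10⌋ = 2 → C.
Square (2°×1°, digits 0–9): lon ⌊1.2399/2⌋ = 0; lat ⌊3.9504/1⌋ = 3.
Subsquare (5′×2.5′, letters a–x): lon ⌊1.2399/0.0833333⌋ = 14 → o; lat ⌊0.9504/0.0416667⌋ = 22 → w.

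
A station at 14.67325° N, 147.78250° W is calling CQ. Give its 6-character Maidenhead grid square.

Add 180° to longitude and 90° to latitude: 32.2175, 104.6732.
Field (20°×10°, letters A–R): 32.2175/20 → 1 → B, 104.6732/10 → 10 → K; chars BK.
Square (2°×1°, digits 0–9): 12.2175/2 → 6, 4.6732/1 → 4; chars 64.
Subsquare (5′×2.5′, letters a–x): 0.2175/0.0833333 → 2 → c, 0.6732/0.0416667 → 16 → q; chars cq.

BK64cq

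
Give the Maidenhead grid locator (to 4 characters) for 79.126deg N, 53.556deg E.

Offset from 180°W / 90°S: lon 233.56°, lat 169.13°.
Field: lon ⌊233.56/20⌋ = 11 → L; lat ⌊169.13/10⌋ = 16 → Q.
Square: lon ⌊13.56/2⌋ = 6; lat ⌊9.13/1⌋ = 9.

LQ69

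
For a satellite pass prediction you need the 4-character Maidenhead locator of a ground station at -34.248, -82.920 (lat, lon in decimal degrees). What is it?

Add 180° to longitude and 90° to latitude: 97.08, 55.75.
Field: 97.08/20 → 4 → E, 55.75/10 → 5 → F; chars EF.
Square: 17.08/2 → 8, 5.75/1 → 5; chars 85.

EF85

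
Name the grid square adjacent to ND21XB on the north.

Latitude subsquare b = 1; +1 → 2 = c.
The longitude characters are unchanged.

ND21xc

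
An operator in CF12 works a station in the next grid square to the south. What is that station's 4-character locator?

Latitude square 2; −1 → 1.
The longitude characters are unchanged.

CF11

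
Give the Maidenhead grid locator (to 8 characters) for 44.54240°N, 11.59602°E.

JN54tn10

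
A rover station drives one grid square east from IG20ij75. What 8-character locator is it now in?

IG20ij85

Longitude extended square 7; +1 → 8.
The latitude characters are unchanged.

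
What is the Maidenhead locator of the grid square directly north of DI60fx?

DI61fa

Latitude subsquare x = 23; +1 → 24, wraps to 0 = a, carry into square.
Latitude square 0; +1 → 1.
The longitude characters are unchanged.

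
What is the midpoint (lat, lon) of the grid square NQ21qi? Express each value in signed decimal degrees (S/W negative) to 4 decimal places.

71.3542, 85.3750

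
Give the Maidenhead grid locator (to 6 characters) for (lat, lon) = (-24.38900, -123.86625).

CG85bo

Offset from 180°W / 90°S: lon 56.1338°, lat 65.6110°.
Field: lon ⌊56.1338/20⌋ = 2 → C; lat ⌊65.6110/10⌋ = 6 → G.
Square: lon ⌊16.1338/2⌋ = 8; lat ⌊5.6110/1⌋ = 5.
Subsquare: lon ⌊0.1338/0.0833333⌋ = 1 → b; lat ⌊0.6110/0.0416667⌋ = 14 → o.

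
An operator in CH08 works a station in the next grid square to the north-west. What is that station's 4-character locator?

Longitude square 0; −1 → -1, wraps to 9, carry into field.
Longitude field C = 2; −1 → 1 = B.
Latitude square 8; +1 → 9.

BH99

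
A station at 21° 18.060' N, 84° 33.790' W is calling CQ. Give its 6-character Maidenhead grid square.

EL71rh

Offset from 180°W / 90°S: lon 95.4368°, lat 111.3010°.
Field: 95.4368/20 → 4 → E, 111.3010/10 → 11 → L; chars EL.
Square: 15.4368/2 → 7, 1.3010/1 → 1; chars 71.
Subsquare: 1.4368/0.0833333 → 17 → r, 0.3010/0.0416667 → 7 → h; chars rh.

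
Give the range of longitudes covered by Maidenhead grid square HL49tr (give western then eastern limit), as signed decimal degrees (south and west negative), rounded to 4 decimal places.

-30.4167, -30.3333

Field H=7, L=11: +7·20° lon, +11·10° lat → SW at lon -40°, lat 20°.
Square 4, 9: +4·2° lon, +9·1° lat → SW at lon -32°, lat 29°.
Subsquare t=19, r=17: +19·0.0833333° lon, +17·0.0416667° lat → SW at lon -30.4167°, lat 29.7083°.
Cell spans 0.0833333° lon × 0.0416667° lat.
west -30.4167, east -30.3333.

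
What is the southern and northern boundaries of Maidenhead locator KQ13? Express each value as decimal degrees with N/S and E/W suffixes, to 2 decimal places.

73.00° N, 74.00° N

Field K=10, Q=16: +10·20° lon, +16·10° lat → SW at lon 20°, lat 70°.
Square 1, 3: +1·2° lon, +3·1° lat → SW at lon 22°, lat 73°.
Cell spans 2° lon × 1° lat.
south 73.00° N, north 74.00° N.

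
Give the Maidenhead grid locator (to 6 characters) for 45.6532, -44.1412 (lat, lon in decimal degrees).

GN75wp

Shift to the Maidenhead origin (180°W, 90°S): lon 135.8588, lat 135.6532.
Field: lon ⌊135.8588/20⌋ = 6 → G; lat ⌊135.6532/10⌋ = 13 → N.
Square: lon ⌊15.8588/2⌋ = 7; lat ⌊5.6532/1⌋ = 5.
Subsquare: lon ⌊1.8588/0.0833333⌋ = 22 → w; lat ⌊0.6532/0.0416667⌋ = 15 → p.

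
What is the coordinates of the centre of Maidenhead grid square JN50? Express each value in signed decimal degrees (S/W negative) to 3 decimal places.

Field J=9, N=13: +9·20° lon, +13·10° lat → SW at lon 0°, lat 40°.
Square 5, 0: +5·2° lon, +0·1° lat → SW at lon 10°, lat 40°.
Cell spans 2° lon × 1° lat. Centre is SW corner plus half of each.
latitude 40.500, longitude 11.000.

40.500, 11.000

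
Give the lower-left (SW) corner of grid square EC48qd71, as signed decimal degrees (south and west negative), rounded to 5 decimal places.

-61.87083, -90.60833

Field E=4, C=2: +4·20° lon, +2·10° lat → SW at lon -100°, lat -70°.
Square 4, 8: +4·2° lon, +8·1° lat → SW at lon -92°, lat -62°.
Subsquare q=16, d=3: +16·0.0833333° lon, +3·0.0416667° lat → SW at lon -90.6667°, lat -61.875°.
Extended square 7, 1: +7·0.00833333° lon, +1·0.00416667° lat → SW at lon -90.6083°, lat -61.8708°.
latitude -61.87083, longitude -90.60833.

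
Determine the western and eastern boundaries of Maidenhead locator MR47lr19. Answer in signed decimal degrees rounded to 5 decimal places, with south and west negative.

68.92500, 68.93333

Field M=12, R=17: +12·20° lon, +17·10° lat → SW at lon 60°, lat 80°.
Square 4, 7: +4·2° lon, +7·1° lat → SW at lon 68°, lat 87°.
Subsquare l=11, r=17: +11·0.0833333° lon, +17·0.0416667° lat → SW at lon 68.9167°, lat 87.7083°.
Extended square 1, 9: +1·0.00833333° lon, +9·0.00416667° lat → SW at lon 68.925°, lat 87.7458°.
Cell spans 0.00833333° lon × 0.00416667° lat.
west 68.92500, east 68.93333.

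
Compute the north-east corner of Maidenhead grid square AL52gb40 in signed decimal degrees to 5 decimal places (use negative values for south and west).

22.04583, -169.45833

Field A=0, L=11: +0·20° lon, +11·10° lat → SW at lon -180°, lat 20°.
Square 5, 2: +5·2° lon, +2·1° lat → SW at lon -170°, lat 22°.
Subsquare g=6, b=1: +6·0.0833333° lon, +1·0.0416667° lat → SW at lon -169.5°, lat 22.0417°.
Extended square 4, 0: +4·0.00833333° lon, +0·0.00416667° lat → SW at lon -169.467°, lat 22.0417°.
Cell spans 0.00833333° lon × 0.00416667° lat. NE corner is SW corner plus one full cell.
latitude 22.04583, longitude -169.45833.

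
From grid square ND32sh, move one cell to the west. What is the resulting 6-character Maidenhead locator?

Longitude subsquare s = 18; −1 → 17 = r.
The latitude characters are unchanged.

ND32rh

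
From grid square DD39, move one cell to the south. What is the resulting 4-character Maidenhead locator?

Latitude square 9; −1 → 8.
The longitude characters are unchanged.

DD38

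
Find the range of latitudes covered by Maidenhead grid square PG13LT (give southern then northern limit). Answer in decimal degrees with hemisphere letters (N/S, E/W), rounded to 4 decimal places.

Field P=15, G=6: +15·20° lon, +6·10° lat → SW at lon 120°, lat -30°.
Square 1, 3: +1·2° lon, +3·1° lat → SW at lon 122°, lat -27°.
Subsquare l=11, t=19: +11·0.0833333° lon, +19·0.0416667° lat → SW at lon 122.917°, lat -26.2083°.
Cell spans 0.0833333° lon × 0.0416667° lat.
south 26.2083° S, north 26.1667° S.

26.2083° S, 26.1667° S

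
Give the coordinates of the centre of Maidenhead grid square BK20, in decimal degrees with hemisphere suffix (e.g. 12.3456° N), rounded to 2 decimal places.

Field B=1, K=10: +1·20° lon, +10·10° lat → SW at lon -160°, lat 10°.
Square 2, 0: +2·2° lon, +0·1° lat → SW at lon -156°, lat 10°.
Cell spans 2° lon × 1° lat. Centre is SW corner plus half of each.
latitude 10.50° N, longitude 155.00° W.

10.50° N, 155.00° W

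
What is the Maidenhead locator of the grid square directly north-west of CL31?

Longitude square 3; −1 → 2.
Latitude square 1; +1 → 2.

CL22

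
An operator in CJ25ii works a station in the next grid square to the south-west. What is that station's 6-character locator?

CJ25hh

Longitude subsquare i = 8; −1 → 7 = h.
Latitude subsquare i = 8; −1 → 7 = h.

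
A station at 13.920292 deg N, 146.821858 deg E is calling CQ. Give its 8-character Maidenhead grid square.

Shift to the Maidenhead origin (180°W, 90°S): lon 326.82186, lat 103.92029.
Field: 326.82186/20 → 16 → Q, 103.92029/10 → 10 → K; chars QK.
Square: 6.82186/2 → 3, 3.92029/1 → 3; chars 33.
Subsquare: 0.82186/0.0833333 → 9 → j, 0.92029/0.0416667 → 22 → w; chars jw.
Extended square: 0.07186/0.00833333 → 8, 0.00363/0.00416667 → 0; chars 80.

QK33jw80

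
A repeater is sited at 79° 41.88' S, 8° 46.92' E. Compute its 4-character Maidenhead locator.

JB40

Shift to the Maidenhead origin (180°W, 90°S): lon 188.78, lat 10.30.
Field: 188.78/20 → 9 → J, 10.30/10 → 1 → B; chars JB.
Square: 8.78/2 → 4, 0.30/1 → 0; chars 40.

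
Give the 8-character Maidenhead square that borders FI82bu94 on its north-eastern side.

FI82cu05

Longitude extended square 9; +1 → 10, wraps to 0, carry into subsquare.
Longitude subsquare b = 1; +1 → 2 = c.
Latitude extended square 4; +1 → 5.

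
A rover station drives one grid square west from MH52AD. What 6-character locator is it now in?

Longitude subsquare a = 0; −1 → -1, wraps to 23 = x, carry into square.
Longitude square 5; −1 → 4.
The latitude characters are unchanged.

MH42xd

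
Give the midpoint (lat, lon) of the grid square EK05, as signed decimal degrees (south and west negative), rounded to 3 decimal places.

Field E=4, K=10: +4·20° lon, +10·10° lat → SW at lon -100°, lat 10°.
Square 0, 5: +0·2° lon, +5·1° lat → SW at lon -100°, lat 15°.
Cell spans 2° lon × 1° lat. Centre is SW corner plus half of each.
latitude 15.500, longitude -99.000.

15.500, -99.000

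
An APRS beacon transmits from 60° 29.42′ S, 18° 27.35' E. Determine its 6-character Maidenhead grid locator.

Offset from 180°W / 90°S: lon 198.4558°, lat 29.5097°.
Field (20°×10°, letters A–R): lon ⌊198.4558/20⌋ = 9 → J; lat ⌊29.5097/10⌋ = 2 → C.
Square (2°×1°, digits 0–9): lon ⌊18.4558/2⌋ = 9; lat ⌊9.5097/1⌋ = 9.
Subsquare (5′×2.5′, letters a–x): lon ⌊0.4558/0.0833333⌋ = 5 → f; lat ⌊0.5097/0.0416667⌋ = 12 → m.

JC99fm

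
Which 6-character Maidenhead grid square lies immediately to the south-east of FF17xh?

Longitude subsquare x = 23; +1 → 24, wraps to 0 = a, carry into square.
Longitude square 1; +1 → 2.
Latitude subsquare h = 7; −1 → 6 = g.

FF27ag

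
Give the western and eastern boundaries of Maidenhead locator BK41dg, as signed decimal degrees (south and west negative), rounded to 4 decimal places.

-151.7500, -151.6667

Field B=1, K=10: +1·20° lon, +10·10° lat → SW at lon -160°, lat 10°.
Square 4, 1: +4·2° lon, +1·1° lat → SW at lon -152°, lat 11°.
Subsquare d=3, g=6: +3·0.0833333° lon, +6·0.0416667° lat → SW at lon -151.75°, lat 11.25°.
Cell spans 0.0833333° lon × 0.0416667° lat.
west -151.7500, east -151.6667.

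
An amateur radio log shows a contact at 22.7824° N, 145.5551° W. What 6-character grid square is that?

BL72fs

Add 180° to longitude and 90° to latitude: 34.4449, 112.7824.
Field (20°×10°, letters A–R): lon ⌊34.4449/20⌋ = 1 → B; lat ⌊112.7824/10⌋ = 11 → L.
Square (2°×1°, digits 0–9): lon ⌊14.4449/2⌋ = 7; lat ⌊2.7824/1⌋ = 2.
Subsquare (5′×2.5′, letters a–x): lon ⌊0.4449/0.0833333⌋ = 5 → f; lat ⌊0.7824/0.0416667⌋ = 18 → s.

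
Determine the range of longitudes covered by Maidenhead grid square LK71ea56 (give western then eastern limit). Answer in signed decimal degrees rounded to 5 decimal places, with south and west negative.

Field L=11, K=10: +11·20° lon, +10·10° lat → SW at lon 40°, lat 10°.
Square 7, 1: +7·2° lon, +1·1° lat → SW at lon 54°, lat 11°.
Subsquare e=4, a=0: +4·0.0833333° lon, +0·0.0416667° lat → SW at lon 54.3333°, lat 11°.
Extended square 5, 6: +5·0.00833333° lon, +6·0.00416667° lat → SW at lon 54.375°, lat 11.025°.
Cell spans 0.00833333° lon × 0.00416667° lat.
west 54.37500, east 54.38333.

54.37500, 54.38333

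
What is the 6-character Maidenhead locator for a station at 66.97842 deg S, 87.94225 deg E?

Offset from 180°W / 90°S: lon 267.9423°, lat 23.0216°.
Field: lon ⌊267.9423/20⌋ = 13 → N; lat ⌊23.0216/10⌋ = 2 → C.
Square: lon ⌊7.9423/2⌋ = 3; lat ⌊3.0216/1⌋ = 3.
Subsquare: lon ⌊1.9423/0.0833333⌋ = 23 → x; lat ⌊0.0216/0.0416667⌋ = 0 → a.

NC33xa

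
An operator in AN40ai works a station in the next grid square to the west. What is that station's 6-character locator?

AN30xi

Longitude subsquare a = 0; −1 → -1, wraps to 23 = x, carry into square.
Longitude square 4; −1 → 3.
The latitude characters are unchanged.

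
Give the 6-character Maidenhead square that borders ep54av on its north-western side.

EP44xw

Longitude subsquare a = 0; −1 → -1, wraps to 23 = x, carry into square.
Longitude square 5; −1 → 4.
Latitude subsquare v = 21; +1 → 22 = w.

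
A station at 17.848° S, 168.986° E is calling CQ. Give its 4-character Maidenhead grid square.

RH42

Add 180° to longitude and 90° to latitude: 348.99, 72.15.
Field: lon ⌊348.99/20⌋ = 17 → R; lat ⌊72.15/10⌋ = 7 → H.
Square: lon ⌊8.99/2⌋ = 4; lat ⌊2.15/1⌋ = 2.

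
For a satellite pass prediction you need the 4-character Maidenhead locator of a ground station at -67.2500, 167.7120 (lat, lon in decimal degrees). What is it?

Shift to the Maidenhead origin (180°W, 90°S): lon 347.71, lat 22.75.
Field (20°×10°, letters A–R): lon ⌊347.71/20⌋ = 17 → R; lat ⌊22.75/10⌋ = 2 → C.
Square (2°×1°, digits 0–9): lon ⌊7.71/2⌋ = 3; lat ⌊2.75/1⌋ = 2.

RC32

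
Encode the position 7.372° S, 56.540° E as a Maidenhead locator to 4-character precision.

Shift to the Maidenhead origin (180°W, 90°S): lon 236.54, lat 82.63.
Field (20°×10°, letters A–R): 236.54/20 → 11 → L, 82.63/10 → 8 → I; chars LI.
Square (2°×1°, digits 0–9): 16.54/2 → 8, 2.63/1 → 2; chars 82.

LI82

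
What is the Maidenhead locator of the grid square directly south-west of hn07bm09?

Longitude extended square 0; −1 → -1, wraps to 9, carry into subsquare.
Longitude subsquare b = 1; −1 → 0 = a.
Latitude extended square 9; −1 → 8.

HN07am98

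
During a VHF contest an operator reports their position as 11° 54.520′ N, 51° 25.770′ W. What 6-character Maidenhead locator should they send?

GK41gv

Shift to the Maidenhead origin (180°W, 90°S): lon 128.5705, lat 101.9087.
Field: 128.5705/20 → 6 → G, 101.9087/10 → 10 → K; chars GK.
Square: 8.5705/2 → 4, 1.9087/1 → 1; chars 41.
Subsquare: 0.5705/0.0833333 → 6 → g, 0.9087/0.0416667 → 21 → v; chars gv.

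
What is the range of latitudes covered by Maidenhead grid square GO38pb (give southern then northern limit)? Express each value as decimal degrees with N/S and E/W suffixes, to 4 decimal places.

58.0417° N, 58.0833° N

Field G=6, O=14: +6·20° lon, +14·10° lat → SW at lon -60°, lat 50°.
Square 3, 8: +3·2° lon, +8·1° lat → SW at lon -54°, lat 58°.
Subsquare p=15, b=1: +15·0.0833333° lon, +1·0.0416667° lat → SW at lon -52.75°, lat 58.0417°.
Cell spans 0.0833333° lon × 0.0416667° lat.
south 58.0417° N, north 58.0833° N.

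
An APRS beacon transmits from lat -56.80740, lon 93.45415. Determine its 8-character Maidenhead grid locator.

ND63re46

Add 180° to longitude and 90° to latitude: 273.45415, 33.19260.
Field: lon ⌊273.45415/20⌋ = 13 → N; lat ⌊33.19260/10⌋ = 3 → D.
Square: lon ⌊13.45415/2⌋ = 6; lat ⌊3.19260/1⌋ = 3.
Subsquare: lon ⌊1.45415/0.0833333⌋ = 17 → r; lat ⌊0.19260/0.0416667⌋ = 4 → e.
Extended square: lon ⌊0.03748/0.00833333⌋ = 4; lat ⌊0.02593/0.00416667⌋ = 6.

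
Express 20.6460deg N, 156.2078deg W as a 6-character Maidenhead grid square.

BL10vp

Offset from 180°W / 90°S: lon 23.7922°, lat 110.6460°.
Field: lon ⌊23.7922/20⌋ = 1 → B; lat ⌊110.6460/10⌋ = 11 → L.
Square: lon ⌊3.7922/2⌋ = 1; lat ⌊0.6460/1⌋ = 0.
Subsquare: lon ⌊1.7922/0.0833333⌋ = 21 → v; lat ⌊0.6460/0.0416667⌋ = 15 → p.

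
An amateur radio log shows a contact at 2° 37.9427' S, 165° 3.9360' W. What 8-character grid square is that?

Shift to the Maidenhead origin (180°W, 90°S): lon 14.93440, lat 87.36762.
Field: lon ⌊14.93440/20⌋ = 0 → A; lat ⌊87.36762/10⌋ = 8 → I.
Square: lon ⌊14.93440/2⌋ = 7; lat ⌊7.36762/1⌋ = 7.
Subsquare: lon ⌊0.93440/0.0833333⌋ = 11 → l; lat ⌊0.36762/0.0416667⌋ = 8 → i.
Extended square: lon ⌊0.01773/0.00833333⌋ = 2; lat ⌊0.03429/0.00416667⌋ = 8.

AI77li28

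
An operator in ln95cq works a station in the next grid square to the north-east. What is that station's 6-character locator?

LN95dr

Longitude subsquare c = 2; +1 → 3 = d.
Latitude subsquare q = 16; +1 → 17 = r.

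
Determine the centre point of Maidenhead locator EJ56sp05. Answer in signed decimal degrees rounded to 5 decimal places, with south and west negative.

6.64792, -88.49583

Field E=4, J=9: +4·20° lon, +9·10° lat → SW at lon -100°, lat 0°.
Square 5, 6: +5·2° lon, +6·1° lat → SW at lon -90°, lat 6°.
Subsquare s=18, p=15: +18·0.0833333° lon, +15·0.0416667° lat → SW at lon -88.5°, lat 6.625°.
Extended square 0, 5: +0·0.00833333° lon, +5·0.00416667° lat → SW at lon -88.5°, lat 6.64583°.
Cell spans 0.00833333° lon × 0.00416667° lat. Centre is SW corner plus half of each.
latitude 6.64792, longitude -88.49583.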